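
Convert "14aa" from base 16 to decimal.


Input: "14aa" in base 16
Positional expansion:
  Digit '1' (value 1) x 16^3 = 4096
  Digit '4' (value 4) x 16^2 = 1024
  Digit 'a' (value 10) x 16^1 = 160
  Digit 'a' (value 10) x 16^0 = 10
Sum = 5290

5290


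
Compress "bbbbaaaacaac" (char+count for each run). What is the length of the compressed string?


Input: bbbbaaaacaac
Runs:
  'b' x 4 => "b4"
  'a' x 4 => "a4"
  'c' x 1 => "c1"
  'a' x 2 => "a2"
  'c' x 1 => "c1"
Compressed: "b4a4c1a2c1"
Compressed length: 10

10


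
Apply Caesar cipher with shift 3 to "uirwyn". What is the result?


Caesar cipher: shift "uirwyn" by 3
  'u' (pos 20) + 3 = pos 23 = 'x'
  'i' (pos 8) + 3 = pos 11 = 'l'
  'r' (pos 17) + 3 = pos 20 = 'u'
  'w' (pos 22) + 3 = pos 25 = 'z'
  'y' (pos 24) + 3 = pos 1 = 'b'
  'n' (pos 13) + 3 = pos 16 = 'q'
Result: xluzbq

xluzbq


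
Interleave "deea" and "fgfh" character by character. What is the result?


Interleaving "deea" and "fgfh":
  Position 0: 'd' from first, 'f' from second => "df"
  Position 1: 'e' from first, 'g' from second => "eg"
  Position 2: 'e' from first, 'f' from second => "ef"
  Position 3: 'a' from first, 'h' from second => "ah"
Result: dfegefah

dfegefah


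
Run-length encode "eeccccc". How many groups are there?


Input: eeccccc
Scanning for consecutive runs:
  Group 1: 'e' x 2 (positions 0-1)
  Group 2: 'c' x 5 (positions 2-6)
Total groups: 2

2


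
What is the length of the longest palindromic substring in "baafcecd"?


Input: "baafcecd"
Checking substrings for palindromes:
  [4:7] "cec" (len 3) => palindrome
  [1:3] "aa" (len 2) => palindrome
Longest palindromic substring: "cec" with length 3

3


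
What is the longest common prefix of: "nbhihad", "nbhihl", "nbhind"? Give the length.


Words: nbhihad, nbhihl, nbhind
  Position 0: all 'n' => match
  Position 1: all 'b' => match
  Position 2: all 'h' => match
  Position 3: all 'i' => match
  Position 4: ('h', 'h', 'n') => mismatch, stop
LCP = "nbhi" (length 4)

4


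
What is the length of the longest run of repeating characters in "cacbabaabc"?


Input: "cacbabaabc"
Scanning for longest run:
  Position 1 ('a'): new char, reset run to 1
  Position 2 ('c'): new char, reset run to 1
  Position 3 ('b'): new char, reset run to 1
  Position 4 ('a'): new char, reset run to 1
  Position 5 ('b'): new char, reset run to 1
  Position 6 ('a'): new char, reset run to 1
  Position 7 ('a'): continues run of 'a', length=2
  Position 8 ('b'): new char, reset run to 1
  Position 9 ('c'): new char, reset run to 1
Longest run: 'a' with length 2

2


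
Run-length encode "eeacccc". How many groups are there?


Input: eeacccc
Scanning for consecutive runs:
  Group 1: 'e' x 2 (positions 0-1)
  Group 2: 'a' x 1 (positions 2-2)
  Group 3: 'c' x 4 (positions 3-6)
Total groups: 3

3


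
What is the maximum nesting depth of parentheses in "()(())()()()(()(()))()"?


Input: "()(())()()()(()(()))()"
Tracking depth:
  Position 0 '(': depth becomes 1
  Position 1 ')': depth becomes 0
  Position 2 '(': depth becomes 1
  Position 3 '(': depth becomes 2
  Position 4 ')': depth becomes 1
  Position 5 ')': depth becomes 0
  Position 6 '(': depth becomes 1
  Position 7 ')': depth becomes 0
  Position 8 '(': depth becomes 1
  Position 9 ')': depth becomes 0
  Position 10 '(': depth becomes 1
  Position 11 ')': depth becomes 0
  Position 12 '(': depth becomes 1
  Position 13 '(': depth becomes 2
  Position 14 ')': depth becomes 1
  Position 15 '(': depth becomes 2
  Position 16 '(': depth becomes 3
  Position 17 ')': depth becomes 2
  Position 18 ')': depth becomes 1
  Position 19 ')': depth becomes 0
  Position 20 '(': depth becomes 1
  Position 21 ')': depth becomes 0
Maximum depth reached: 3

3


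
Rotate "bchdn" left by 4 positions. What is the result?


Input: "bchdn", rotate left by 4
First 4 characters: "bchd"
Remaining characters: "n"
Concatenate remaining + first: "n" + "bchd" = "nbchd"

nbchd


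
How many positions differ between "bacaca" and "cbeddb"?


Comparing "bacaca" and "cbeddb" position by position:
  Position 0: 'b' vs 'c' => DIFFER
  Position 1: 'a' vs 'b' => DIFFER
  Position 2: 'c' vs 'e' => DIFFER
  Position 3: 'a' vs 'd' => DIFFER
  Position 4: 'c' vs 'd' => DIFFER
  Position 5: 'a' vs 'b' => DIFFER
Positions that differ: 6

6


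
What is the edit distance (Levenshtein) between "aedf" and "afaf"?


Computing edit distance: "aedf" -> "afaf"
DP table:
           a    f    a    f
      0    1    2    3    4
  a   1    0    1    2    3
  e   2    1    1    2    3
  d   3    2    2    2    3
  f   4    3    2    3    2
Edit distance = dp[4][4] = 2

2


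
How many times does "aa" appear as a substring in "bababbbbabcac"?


Searching for "aa" in "bababbbbabcac"
Scanning each position:
  Position 0: "ba" => no
  Position 1: "ab" => no
  Position 2: "ba" => no
  Position 3: "ab" => no
  Position 4: "bb" => no
  Position 5: "bb" => no
  Position 6: "bb" => no
  Position 7: "ba" => no
  Position 8: "ab" => no
  Position 9: "bc" => no
  Position 10: "ca" => no
  Position 11: "ac" => no
Total occurrences: 0

0


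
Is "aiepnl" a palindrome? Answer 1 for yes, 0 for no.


Input: aiepnl
Reversed: lnpeia
  Compare pos 0 ('a') with pos 5 ('l'): MISMATCH
  Compare pos 1 ('i') with pos 4 ('n'): MISMATCH
  Compare pos 2 ('e') with pos 3 ('p'): MISMATCH
Result: not a palindrome

0


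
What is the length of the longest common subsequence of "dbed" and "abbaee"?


LCS of "dbed" and "abbaee"
DP table:
           a    b    b    a    e    e
      0    0    0    0    0    0    0
  d   0    0    0    0    0    0    0
  b   0    0    1    1    1    1    1
  e   0    0    1    1    1    2    2
  d   0    0    1    1    1    2    2
LCS length = dp[4][6] = 2

2


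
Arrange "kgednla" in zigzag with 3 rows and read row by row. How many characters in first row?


Zigzag "kgednla" into 3 rows:
Placing characters:
  'k' => row 0
  'g' => row 1
  'e' => row 2
  'd' => row 1
  'n' => row 0
  'l' => row 1
  'a' => row 2
Rows:
  Row 0: "kn"
  Row 1: "gdl"
  Row 2: "ea"
First row length: 2

2


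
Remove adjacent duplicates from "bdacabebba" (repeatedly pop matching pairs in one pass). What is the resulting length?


Input: bdacabebba
Stack-based adjacent duplicate removal:
  Read 'b': push. Stack: b
  Read 'd': push. Stack: bd
  Read 'a': push. Stack: bda
  Read 'c': push. Stack: bdac
  Read 'a': push. Stack: bdaca
  Read 'b': push. Stack: bdacab
  Read 'e': push. Stack: bdacabe
  Read 'b': push. Stack: bdacabeb
  Read 'b': matches stack top 'b' => pop. Stack: bdacabe
  Read 'a': push. Stack: bdacabea
Final stack: "bdacabea" (length 8)

8


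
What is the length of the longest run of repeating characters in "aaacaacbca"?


Input: "aaacaacbca"
Scanning for longest run:
  Position 1 ('a'): continues run of 'a', length=2
  Position 2 ('a'): continues run of 'a', length=3
  Position 3 ('c'): new char, reset run to 1
  Position 4 ('a'): new char, reset run to 1
  Position 5 ('a'): continues run of 'a', length=2
  Position 6 ('c'): new char, reset run to 1
  Position 7 ('b'): new char, reset run to 1
  Position 8 ('c'): new char, reset run to 1
  Position 9 ('a'): new char, reset run to 1
Longest run: 'a' with length 3

3


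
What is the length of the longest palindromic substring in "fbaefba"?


Input: "fbaefba"
Checking substrings for palindromes:
  No multi-char palindromic substrings found
Longest palindromic substring: "f" with length 1

1


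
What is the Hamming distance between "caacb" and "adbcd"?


Comparing "caacb" and "adbcd" position by position:
  Position 0: 'c' vs 'a' => differ
  Position 1: 'a' vs 'd' => differ
  Position 2: 'a' vs 'b' => differ
  Position 3: 'c' vs 'c' => same
  Position 4: 'b' vs 'd' => differ
Total differences (Hamming distance): 4

4


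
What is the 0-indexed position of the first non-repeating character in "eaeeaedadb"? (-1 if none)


Input: eaeeaedadb
Character frequencies:
  'a': 3
  'b': 1
  'd': 2
  'e': 4
Scanning left to right for freq == 1:
  Position 0 ('e'): freq=4, skip
  Position 1 ('a'): freq=3, skip
  Position 2 ('e'): freq=4, skip
  Position 3 ('e'): freq=4, skip
  Position 4 ('a'): freq=3, skip
  Position 5 ('e'): freq=4, skip
  Position 6 ('d'): freq=2, skip
  Position 7 ('a'): freq=3, skip
  Position 8 ('d'): freq=2, skip
  Position 9 ('b'): unique! => answer = 9

9


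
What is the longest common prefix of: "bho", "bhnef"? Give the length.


Words: bho, bhnef
  Position 0: all 'b' => match
  Position 1: all 'h' => match
  Position 2: ('o', 'n') => mismatch, stop
LCP = "bh" (length 2)

2


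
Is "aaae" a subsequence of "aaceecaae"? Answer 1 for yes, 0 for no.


Check if "aaae" is a subsequence of "aaceecaae"
Greedy scan:
  Position 0 ('a'): matches sub[0] = 'a'
  Position 1 ('a'): matches sub[1] = 'a'
  Position 2 ('c'): no match needed
  Position 3 ('e'): no match needed
  Position 4 ('e'): no match needed
  Position 5 ('c'): no match needed
  Position 6 ('a'): matches sub[2] = 'a'
  Position 7 ('a'): no match needed
  Position 8 ('e'): matches sub[3] = 'e'
All 4 characters matched => is a subsequence

1


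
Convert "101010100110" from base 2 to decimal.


Input: "101010100110" in base 2
Positional expansion:
  Digit '1' (value 1) x 2^11 = 2048
  Digit '0' (value 0) x 2^10 = 0
  Digit '1' (value 1) x 2^9 = 512
  Digit '0' (value 0) x 2^8 = 0
  Digit '1' (value 1) x 2^7 = 128
  Digit '0' (value 0) x 2^6 = 0
  Digit '1' (value 1) x 2^5 = 32
  Digit '0' (value 0) x 2^4 = 0
  Digit '0' (value 0) x 2^3 = 0
  Digit '1' (value 1) x 2^2 = 4
  Digit '1' (value 1) x 2^1 = 2
  Digit '0' (value 0) x 2^0 = 0
Sum = 2726

2726


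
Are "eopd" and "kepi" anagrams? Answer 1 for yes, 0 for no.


Strings: "eopd", "kepi"
Sorted first:  deop
Sorted second: eikp
Differ at position 0: 'd' vs 'e' => not anagrams

0


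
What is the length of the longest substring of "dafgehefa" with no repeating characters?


Input: "dafgehefa"
Sliding window (track last position of each char):
  Position 0 ('d'): window [0,0] length 1 -- new best
  Position 1 ('a'): window [0,1] length 2 -- new best
  Position 2 ('f'): window [0,2] length 3 -- new best
  Position 3 ('g'): window [0,3] length 4 -- new best
  Position 4 ('e'): window [0,4] length 5 -- new best
  Position 5 ('h'): window [0,5] length 6 -- new best
  Position 6 ('e'): repeat (last at 4), move window start to 5
  Position 6 ('e'): window [5,6] length 2
  Position 7 ('f'): window [5,7] length 3
  Position 8 ('a'): window [5,8] length 4
Longest substring with no repeats: "dafgeh" with length 6

6


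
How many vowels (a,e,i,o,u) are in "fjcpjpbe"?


Input: fjcpjpbe
Checking each character:
  'f' at position 0: consonant
  'j' at position 1: consonant
  'c' at position 2: consonant
  'p' at position 3: consonant
  'j' at position 4: consonant
  'p' at position 5: consonant
  'b' at position 6: consonant
  'e' at position 7: vowel (running total: 1)
Total vowels: 1

1


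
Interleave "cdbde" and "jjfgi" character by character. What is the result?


Interleaving "cdbde" and "jjfgi":
  Position 0: 'c' from first, 'j' from second => "cj"
  Position 1: 'd' from first, 'j' from second => "dj"
  Position 2: 'b' from first, 'f' from second => "bf"
  Position 3: 'd' from first, 'g' from second => "dg"
  Position 4: 'e' from first, 'i' from second => "ei"
Result: cjdjbfdgei

cjdjbfdgei


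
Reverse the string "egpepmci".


Input: egpepmci
Reading characters right to left:
  Position 7: 'i'
  Position 6: 'c'
  Position 5: 'm'
  Position 4: 'p'
  Position 3: 'e'
  Position 2: 'p'
  Position 1: 'g'
  Position 0: 'e'
Reversed: icmpepge

icmpepge


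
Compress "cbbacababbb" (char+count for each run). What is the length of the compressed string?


Input: cbbacababbb
Runs:
  'c' x 1 => "c1"
  'b' x 2 => "b2"
  'a' x 1 => "a1"
  'c' x 1 => "c1"
  'a' x 1 => "a1"
  'b' x 1 => "b1"
  'a' x 1 => "a1"
  'b' x 3 => "b3"
Compressed: "c1b2a1c1a1b1a1b3"
Compressed length: 16

16


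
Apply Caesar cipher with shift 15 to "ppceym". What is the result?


Caesar cipher: shift "ppceym" by 15
  'p' (pos 15) + 15 = pos 4 = 'e'
  'p' (pos 15) + 15 = pos 4 = 'e'
  'c' (pos 2) + 15 = pos 17 = 'r'
  'e' (pos 4) + 15 = pos 19 = 't'
  'y' (pos 24) + 15 = pos 13 = 'n'
  'm' (pos 12) + 15 = pos 1 = 'b'
Result: eertnb

eertnb


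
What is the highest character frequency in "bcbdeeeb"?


Input: bcbdeeeb
Character counts:
  'b': 3
  'c': 1
  'd': 1
  'e': 3
Maximum frequency: 3

3


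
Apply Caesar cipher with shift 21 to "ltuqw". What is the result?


Caesar cipher: shift "ltuqw" by 21
  'l' (pos 11) + 21 = pos 6 = 'g'
  't' (pos 19) + 21 = pos 14 = 'o'
  'u' (pos 20) + 21 = pos 15 = 'p'
  'q' (pos 16) + 21 = pos 11 = 'l'
  'w' (pos 22) + 21 = pos 17 = 'r'
Result: goplr

goplr


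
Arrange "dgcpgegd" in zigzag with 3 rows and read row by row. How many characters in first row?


Zigzag "dgcpgegd" into 3 rows:
Placing characters:
  'd' => row 0
  'g' => row 1
  'c' => row 2
  'p' => row 1
  'g' => row 0
  'e' => row 1
  'g' => row 2
  'd' => row 1
Rows:
  Row 0: "dg"
  Row 1: "gped"
  Row 2: "cg"
First row length: 2

2


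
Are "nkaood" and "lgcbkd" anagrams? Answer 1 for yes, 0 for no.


Strings: "nkaood", "lgcbkd"
Sorted first:  adknoo
Sorted second: bcdgkl
Differ at position 0: 'a' vs 'b' => not anagrams

0


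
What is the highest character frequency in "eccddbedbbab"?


Input: eccddbedbbab
Character counts:
  'a': 1
  'b': 4
  'c': 2
  'd': 3
  'e': 2
Maximum frequency: 4

4


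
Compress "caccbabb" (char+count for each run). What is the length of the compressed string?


Input: caccbabb
Runs:
  'c' x 1 => "c1"
  'a' x 1 => "a1"
  'c' x 2 => "c2"
  'b' x 1 => "b1"
  'a' x 1 => "a1"
  'b' x 2 => "b2"
Compressed: "c1a1c2b1a1b2"
Compressed length: 12

12


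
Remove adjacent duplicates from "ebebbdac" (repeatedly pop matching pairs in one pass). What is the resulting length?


Input: ebebbdac
Stack-based adjacent duplicate removal:
  Read 'e': push. Stack: e
  Read 'b': push. Stack: eb
  Read 'e': push. Stack: ebe
  Read 'b': push. Stack: ebeb
  Read 'b': matches stack top 'b' => pop. Stack: ebe
  Read 'd': push. Stack: ebed
  Read 'a': push. Stack: ebeda
  Read 'c': push. Stack: ebedac
Final stack: "ebedac" (length 6)

6


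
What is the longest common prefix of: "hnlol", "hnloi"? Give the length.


Words: hnlol, hnloi
  Position 0: all 'h' => match
  Position 1: all 'n' => match
  Position 2: all 'l' => match
  Position 3: all 'o' => match
  Position 4: ('l', 'i') => mismatch, stop
LCP = "hnlo" (length 4)

4


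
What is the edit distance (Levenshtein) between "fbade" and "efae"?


Computing edit distance: "fbade" -> "efae"
DP table:
           e    f    a    e
      0    1    2    3    4
  f   1    1    1    2    3
  b   2    2    2    2    3
  a   3    3    3    2    3
  d   4    4    4    3    3
  e   5    4    5    4    3
Edit distance = dp[5][4] = 3

3


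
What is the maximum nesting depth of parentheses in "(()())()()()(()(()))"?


Input: "(()())()()()(()(()))"
Tracking depth:
  Position 0 '(': depth becomes 1
  Position 1 '(': depth becomes 2
  Position 2 ')': depth becomes 1
  Position 3 '(': depth becomes 2
  Position 4 ')': depth becomes 1
  Position 5 ')': depth becomes 0
  Position 6 '(': depth becomes 1
  Position 7 ')': depth becomes 0
  Position 8 '(': depth becomes 1
  Position 9 ')': depth becomes 0
  Position 10 '(': depth becomes 1
  Position 11 ')': depth becomes 0
  Position 12 '(': depth becomes 1
  Position 13 '(': depth becomes 2
  Position 14 ')': depth becomes 1
  Position 15 '(': depth becomes 2
  Position 16 '(': depth becomes 3
  Position 17 ')': depth becomes 2
  Position 18 ')': depth becomes 1
  Position 19 ')': depth becomes 0
Maximum depth reached: 3

3


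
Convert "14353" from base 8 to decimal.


Input: "14353" in base 8
Positional expansion:
  Digit '1' (value 1) x 8^4 = 4096
  Digit '4' (value 4) x 8^3 = 2048
  Digit '3' (value 3) x 8^2 = 192
  Digit '5' (value 5) x 8^1 = 40
  Digit '3' (value 3) x 8^0 = 3
Sum = 6379

6379


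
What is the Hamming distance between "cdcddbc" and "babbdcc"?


Comparing "cdcddbc" and "babbdcc" position by position:
  Position 0: 'c' vs 'b' => differ
  Position 1: 'd' vs 'a' => differ
  Position 2: 'c' vs 'b' => differ
  Position 3: 'd' vs 'b' => differ
  Position 4: 'd' vs 'd' => same
  Position 5: 'b' vs 'c' => differ
  Position 6: 'c' vs 'c' => same
Total differences (Hamming distance): 5

5


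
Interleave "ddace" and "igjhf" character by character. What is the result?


Interleaving "ddace" and "igjhf":
  Position 0: 'd' from first, 'i' from second => "di"
  Position 1: 'd' from first, 'g' from second => "dg"
  Position 2: 'a' from first, 'j' from second => "aj"
  Position 3: 'c' from first, 'h' from second => "ch"
  Position 4: 'e' from first, 'f' from second => "ef"
Result: didgajchef

didgajchef


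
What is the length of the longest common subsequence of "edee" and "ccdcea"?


LCS of "edee" and "ccdcea"
DP table:
           c    c    d    c    e    a
      0    0    0    0    0    0    0
  e   0    0    0    0    0    1    1
  d   0    0    0    1    1    1    1
  e   0    0    0    1    1    2    2
  e   0    0    0    1    1    2    2
LCS length = dp[4][6] = 2

2


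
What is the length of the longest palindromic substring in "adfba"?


Input: "adfba"
Checking substrings for palindromes:
  No multi-char palindromic substrings found
Longest palindromic substring: "a" with length 1

1


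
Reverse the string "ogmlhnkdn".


Input: ogmlhnkdn
Reading characters right to left:
  Position 8: 'n'
  Position 7: 'd'
  Position 6: 'k'
  Position 5: 'n'
  Position 4: 'h'
  Position 3: 'l'
  Position 2: 'm'
  Position 1: 'g'
  Position 0: 'o'
Reversed: ndknhlmgo

ndknhlmgo


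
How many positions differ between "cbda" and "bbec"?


Comparing "cbda" and "bbec" position by position:
  Position 0: 'c' vs 'b' => DIFFER
  Position 1: 'b' vs 'b' => same
  Position 2: 'd' vs 'e' => DIFFER
  Position 3: 'a' vs 'c' => DIFFER
Positions that differ: 3

3


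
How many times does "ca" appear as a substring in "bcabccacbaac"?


Searching for "ca" in "bcabccacbaac"
Scanning each position:
  Position 0: "bc" => no
  Position 1: "ca" => MATCH
  Position 2: "ab" => no
  Position 3: "bc" => no
  Position 4: "cc" => no
  Position 5: "ca" => MATCH
  Position 6: "ac" => no
  Position 7: "cb" => no
  Position 8: "ba" => no
  Position 9: "aa" => no
  Position 10: "ac" => no
Total occurrences: 2

2


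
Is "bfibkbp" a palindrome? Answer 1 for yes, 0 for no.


Input: bfibkbp
Reversed: pbkbifb
  Compare pos 0 ('b') with pos 6 ('p'): MISMATCH
  Compare pos 1 ('f') with pos 5 ('b'): MISMATCH
  Compare pos 2 ('i') with pos 4 ('k'): MISMATCH
Result: not a palindrome

0


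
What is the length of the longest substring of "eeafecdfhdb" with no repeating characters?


Input: "eeafecdfhdb"
Sliding window (track last position of each char):
  Position 0 ('e'): window [0,0] length 1 -- new best
  Position 1 ('e'): repeat (last at 0), move window start to 1
  Position 1 ('e'): window [1,1] length 1
  Position 2 ('a'): window [1,2] length 2 -- new best
  Position 3 ('f'): window [1,3] length 3 -- new best
  Position 4 ('e'): repeat (last at 1), move window start to 2
  Position 4 ('e'): window [2,4] length 3
  Position 5 ('c'): window [2,5] length 4 -- new best
  Position 6 ('d'): window [2,6] length 5 -- new best
  Position 7 ('f'): repeat (last at 3), move window start to 4
  Position 7 ('f'): window [4,7] length 4
  Position 8 ('h'): window [4,8] length 5
  Position 9 ('d'): repeat (last at 6), move window start to 7
  Position 9 ('d'): window [7,9] length 3
  Position 10 ('b'): window [7,10] length 4
Longest substring with no repeats: "afecd" with length 5

5


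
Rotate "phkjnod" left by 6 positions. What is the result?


Input: "phkjnod", rotate left by 6
First 6 characters: "phkjno"
Remaining characters: "d"
Concatenate remaining + first: "d" + "phkjno" = "dphkjno"

dphkjno


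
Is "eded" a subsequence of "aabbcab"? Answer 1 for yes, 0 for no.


Check if "eded" is a subsequence of "aabbcab"
Greedy scan:
  Position 0 ('a'): no match needed
  Position 1 ('a'): no match needed
  Position 2 ('b'): no match needed
  Position 3 ('b'): no match needed
  Position 4 ('c'): no match needed
  Position 5 ('a'): no match needed
  Position 6 ('b'): no match needed
Only matched 0/4 characters => not a subsequence

0


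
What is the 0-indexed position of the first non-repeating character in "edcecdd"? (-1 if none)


Input: edcecdd
Character frequencies:
  'c': 2
  'd': 3
  'e': 2
Scanning left to right for freq == 1:
  Position 0 ('e'): freq=2, skip
  Position 1 ('d'): freq=3, skip
  Position 2 ('c'): freq=2, skip
  Position 3 ('e'): freq=2, skip
  Position 4 ('c'): freq=2, skip
  Position 5 ('d'): freq=3, skip
  Position 6 ('d'): freq=3, skip
  No unique character found => answer = -1

-1


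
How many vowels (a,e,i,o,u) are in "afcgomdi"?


Input: afcgomdi
Checking each character:
  'a' at position 0: vowel (running total: 1)
  'f' at position 1: consonant
  'c' at position 2: consonant
  'g' at position 3: consonant
  'o' at position 4: vowel (running total: 2)
  'm' at position 5: consonant
  'd' at position 6: consonant
  'i' at position 7: vowel (running total: 3)
Total vowels: 3

3


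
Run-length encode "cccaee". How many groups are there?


Input: cccaee
Scanning for consecutive runs:
  Group 1: 'c' x 3 (positions 0-2)
  Group 2: 'a' x 1 (positions 3-3)
  Group 3: 'e' x 2 (positions 4-5)
Total groups: 3

3


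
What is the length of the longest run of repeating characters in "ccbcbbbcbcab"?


Input: "ccbcbbbcbcab"
Scanning for longest run:
  Position 1 ('c'): continues run of 'c', length=2
  Position 2 ('b'): new char, reset run to 1
  Position 3 ('c'): new char, reset run to 1
  Position 4 ('b'): new char, reset run to 1
  Position 5 ('b'): continues run of 'b', length=2
  Position 6 ('b'): continues run of 'b', length=3
  Position 7 ('c'): new char, reset run to 1
  Position 8 ('b'): new char, reset run to 1
  Position 9 ('c'): new char, reset run to 1
  Position 10 ('a'): new char, reset run to 1
  Position 11 ('b'): new char, reset run to 1
Longest run: 'b' with length 3

3


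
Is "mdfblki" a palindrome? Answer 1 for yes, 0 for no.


Input: mdfblki
Reversed: iklbfdm
  Compare pos 0 ('m') with pos 6 ('i'): MISMATCH
  Compare pos 1 ('d') with pos 5 ('k'): MISMATCH
  Compare pos 2 ('f') with pos 4 ('l'): MISMATCH
Result: not a palindrome

0


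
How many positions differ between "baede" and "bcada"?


Comparing "baede" and "bcada" position by position:
  Position 0: 'b' vs 'b' => same
  Position 1: 'a' vs 'c' => DIFFER
  Position 2: 'e' vs 'a' => DIFFER
  Position 3: 'd' vs 'd' => same
  Position 4: 'e' vs 'a' => DIFFER
Positions that differ: 3

3


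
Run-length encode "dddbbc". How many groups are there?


Input: dddbbc
Scanning for consecutive runs:
  Group 1: 'd' x 3 (positions 0-2)
  Group 2: 'b' x 2 (positions 3-4)
  Group 3: 'c' x 1 (positions 5-5)
Total groups: 3

3


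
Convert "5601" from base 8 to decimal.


Input: "5601" in base 8
Positional expansion:
  Digit '5' (value 5) x 8^3 = 2560
  Digit '6' (value 6) x 8^2 = 384
  Digit '0' (value 0) x 8^1 = 0
  Digit '1' (value 1) x 8^0 = 1
Sum = 2945

2945


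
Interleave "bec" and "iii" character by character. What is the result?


Interleaving "bec" and "iii":
  Position 0: 'b' from first, 'i' from second => "bi"
  Position 1: 'e' from first, 'i' from second => "ei"
  Position 2: 'c' from first, 'i' from second => "ci"
Result: bieici

bieici


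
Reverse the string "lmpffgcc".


Input: lmpffgcc
Reading characters right to left:
  Position 7: 'c'
  Position 6: 'c'
  Position 5: 'g'
  Position 4: 'f'
  Position 3: 'f'
  Position 2: 'p'
  Position 1: 'm'
  Position 0: 'l'
Reversed: ccgffpml

ccgffpml


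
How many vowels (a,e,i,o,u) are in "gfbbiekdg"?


Input: gfbbiekdg
Checking each character:
  'g' at position 0: consonant
  'f' at position 1: consonant
  'b' at position 2: consonant
  'b' at position 3: consonant
  'i' at position 4: vowel (running total: 1)
  'e' at position 5: vowel (running total: 2)
  'k' at position 6: consonant
  'd' at position 7: consonant
  'g' at position 8: consonant
Total vowels: 2

2


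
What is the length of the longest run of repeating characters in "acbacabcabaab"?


Input: "acbacabcabaab"
Scanning for longest run:
  Position 1 ('c'): new char, reset run to 1
  Position 2 ('b'): new char, reset run to 1
  Position 3 ('a'): new char, reset run to 1
  Position 4 ('c'): new char, reset run to 1
  Position 5 ('a'): new char, reset run to 1
  Position 6 ('b'): new char, reset run to 1
  Position 7 ('c'): new char, reset run to 1
  Position 8 ('a'): new char, reset run to 1
  Position 9 ('b'): new char, reset run to 1
  Position 10 ('a'): new char, reset run to 1
  Position 11 ('a'): continues run of 'a', length=2
  Position 12 ('b'): new char, reset run to 1
Longest run: 'a' with length 2

2


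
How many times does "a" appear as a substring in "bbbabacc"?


Searching for "a" in "bbbabacc"
Scanning each position:
  Position 0: "b" => no
  Position 1: "b" => no
  Position 2: "b" => no
  Position 3: "a" => MATCH
  Position 4: "b" => no
  Position 5: "a" => MATCH
  Position 6: "c" => no
  Position 7: "c" => no
Total occurrences: 2

2


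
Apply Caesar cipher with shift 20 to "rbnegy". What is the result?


Caesar cipher: shift "rbnegy" by 20
  'r' (pos 17) + 20 = pos 11 = 'l'
  'b' (pos 1) + 20 = pos 21 = 'v'
  'n' (pos 13) + 20 = pos 7 = 'h'
  'e' (pos 4) + 20 = pos 24 = 'y'
  'g' (pos 6) + 20 = pos 0 = 'a'
  'y' (pos 24) + 20 = pos 18 = 's'
Result: lvhyas

lvhyas


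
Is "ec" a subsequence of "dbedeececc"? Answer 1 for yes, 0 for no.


Check if "ec" is a subsequence of "dbedeececc"
Greedy scan:
  Position 0 ('d'): no match needed
  Position 1 ('b'): no match needed
  Position 2 ('e'): matches sub[0] = 'e'
  Position 3 ('d'): no match needed
  Position 4 ('e'): no match needed
  Position 5 ('e'): no match needed
  Position 6 ('c'): matches sub[1] = 'c'
  Position 7 ('e'): no match needed
  Position 8 ('c'): no match needed
  Position 9 ('c'): no match needed
All 2 characters matched => is a subsequence

1


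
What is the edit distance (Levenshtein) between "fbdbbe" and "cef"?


Computing edit distance: "fbdbbe" -> "cef"
DP table:
           c    e    f
      0    1    2    3
  f   1    1    2    2
  b   2    2    2    3
  d   3    3    3    3
  b   4    4    4    4
  b   5    5    5    5
  e   6    6    5    6
Edit distance = dp[6][3] = 6

6


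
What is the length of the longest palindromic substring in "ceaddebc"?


Input: "ceaddebc"
Checking substrings for palindromes:
  [3:5] "dd" (len 2) => palindrome
Longest palindromic substring: "dd" with length 2

2


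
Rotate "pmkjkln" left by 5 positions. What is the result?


Input: "pmkjkln", rotate left by 5
First 5 characters: "pmkjk"
Remaining characters: "ln"
Concatenate remaining + first: "ln" + "pmkjk" = "lnpmkjk"

lnpmkjk


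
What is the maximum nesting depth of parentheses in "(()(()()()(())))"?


Input: "(()(()()()(())))"
Tracking depth:
  Position 0 '(': depth becomes 1
  Position 1 '(': depth becomes 2
  Position 2 ')': depth becomes 1
  Position 3 '(': depth becomes 2
  Position 4 '(': depth becomes 3
  Position 5 ')': depth becomes 2
  Position 6 '(': depth becomes 3
  Position 7 ')': depth becomes 2
  Position 8 '(': depth becomes 3
  Position 9 ')': depth becomes 2
  Position 10 '(': depth becomes 3
  Position 11 '(': depth becomes 4
  Position 12 ')': depth becomes 3
  Position 13 ')': depth becomes 2
  Position 14 ')': depth becomes 1
  Position 15 ')': depth becomes 0
Maximum depth reached: 4

4


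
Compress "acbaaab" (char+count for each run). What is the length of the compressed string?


Input: acbaaab
Runs:
  'a' x 1 => "a1"
  'c' x 1 => "c1"
  'b' x 1 => "b1"
  'a' x 3 => "a3"
  'b' x 1 => "b1"
Compressed: "a1c1b1a3b1"
Compressed length: 10

10


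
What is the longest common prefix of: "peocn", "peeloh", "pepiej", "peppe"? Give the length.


Words: peocn, peeloh, pepiej, peppe
  Position 0: all 'p' => match
  Position 1: all 'e' => match
  Position 2: ('o', 'e', 'p', 'p') => mismatch, stop
LCP = "pe" (length 2)

2


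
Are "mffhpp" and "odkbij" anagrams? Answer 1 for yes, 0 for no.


Strings: "mffhpp", "odkbij"
Sorted first:  ffhmpp
Sorted second: bdijko
Differ at position 0: 'f' vs 'b' => not anagrams

0


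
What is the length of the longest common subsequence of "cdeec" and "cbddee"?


LCS of "cdeec" and "cbddee"
DP table:
           c    b    d    d    e    e
      0    0    0    0    0    0    0
  c   0    1    1    1    1    1    1
  d   0    1    1    2    2    2    2
  e   0    1    1    2    2    3    3
  e   0    1    1    2    2    3    4
  c   0    1    1    2    2    3    4
LCS length = dp[5][6] = 4

4


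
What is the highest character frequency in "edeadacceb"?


Input: edeadacceb
Character counts:
  'a': 2
  'b': 1
  'c': 2
  'd': 2
  'e': 3
Maximum frequency: 3

3


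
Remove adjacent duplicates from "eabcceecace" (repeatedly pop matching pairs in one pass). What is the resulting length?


Input: eabcceecace
Stack-based adjacent duplicate removal:
  Read 'e': push. Stack: e
  Read 'a': push. Stack: ea
  Read 'b': push. Stack: eab
  Read 'c': push. Stack: eabc
  Read 'c': matches stack top 'c' => pop. Stack: eab
  Read 'e': push. Stack: eabe
  Read 'e': matches stack top 'e' => pop. Stack: eab
  Read 'c': push. Stack: eabc
  Read 'a': push. Stack: eabca
  Read 'c': push. Stack: eabcac
  Read 'e': push. Stack: eabcace
Final stack: "eabcace" (length 7)

7


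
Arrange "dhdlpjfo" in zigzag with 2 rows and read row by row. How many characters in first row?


Zigzag "dhdlpjfo" into 2 rows:
Placing characters:
  'd' => row 0
  'h' => row 1
  'd' => row 0
  'l' => row 1
  'p' => row 0
  'j' => row 1
  'f' => row 0
  'o' => row 1
Rows:
  Row 0: "ddpf"
  Row 1: "hljo"
First row length: 4

4


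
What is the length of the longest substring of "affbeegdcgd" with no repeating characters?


Input: "affbeegdcgd"
Sliding window (track last position of each char):
  Position 0 ('a'): window [0,0] length 1 -- new best
  Position 1 ('f'): window [0,1] length 2 -- new best
  Position 2 ('f'): repeat (last at 1), move window start to 2
  Position 2 ('f'): window [2,2] length 1
  Position 3 ('b'): window [2,3] length 2
  Position 4 ('e'): window [2,4] length 3 -- new best
  Position 5 ('e'): repeat (last at 4), move window start to 5
  Position 5 ('e'): window [5,5] length 1
  Position 6 ('g'): window [5,6] length 2
  Position 7 ('d'): window [5,7] length 3
  Position 8 ('c'): window [5,8] length 4 -- new best
  Position 9 ('g'): repeat (last at 6), move window start to 7
  Position 9 ('g'): window [7,9] length 3
  Position 10 ('d'): repeat (last at 7), move window start to 8
  Position 10 ('d'): window [8,10] length 3
Longest substring with no repeats: "egdc" with length 4

4


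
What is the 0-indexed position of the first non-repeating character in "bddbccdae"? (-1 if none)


Input: bddbccdae
Character frequencies:
  'a': 1
  'b': 2
  'c': 2
  'd': 3
  'e': 1
Scanning left to right for freq == 1:
  Position 0 ('b'): freq=2, skip
  Position 1 ('d'): freq=3, skip
  Position 2 ('d'): freq=3, skip
  Position 3 ('b'): freq=2, skip
  Position 4 ('c'): freq=2, skip
  Position 5 ('c'): freq=2, skip
  Position 6 ('d'): freq=3, skip
  Position 7 ('a'): unique! => answer = 7

7


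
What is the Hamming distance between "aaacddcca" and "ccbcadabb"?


Comparing "aaacddcca" and "ccbcadabb" position by position:
  Position 0: 'a' vs 'c' => differ
  Position 1: 'a' vs 'c' => differ
  Position 2: 'a' vs 'b' => differ
  Position 3: 'c' vs 'c' => same
  Position 4: 'd' vs 'a' => differ
  Position 5: 'd' vs 'd' => same
  Position 6: 'c' vs 'a' => differ
  Position 7: 'c' vs 'b' => differ
  Position 8: 'a' vs 'b' => differ
Total differences (Hamming distance): 7

7


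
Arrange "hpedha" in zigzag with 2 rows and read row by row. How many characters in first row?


Zigzag "hpedha" into 2 rows:
Placing characters:
  'h' => row 0
  'p' => row 1
  'e' => row 0
  'd' => row 1
  'h' => row 0
  'a' => row 1
Rows:
  Row 0: "heh"
  Row 1: "pda"
First row length: 3

3


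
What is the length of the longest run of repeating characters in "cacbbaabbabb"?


Input: "cacbbaabbabb"
Scanning for longest run:
  Position 1 ('a'): new char, reset run to 1
  Position 2 ('c'): new char, reset run to 1
  Position 3 ('b'): new char, reset run to 1
  Position 4 ('b'): continues run of 'b', length=2
  Position 5 ('a'): new char, reset run to 1
  Position 6 ('a'): continues run of 'a', length=2
  Position 7 ('b'): new char, reset run to 1
  Position 8 ('b'): continues run of 'b', length=2
  Position 9 ('a'): new char, reset run to 1
  Position 10 ('b'): new char, reset run to 1
  Position 11 ('b'): continues run of 'b', length=2
Longest run: 'b' with length 2

2


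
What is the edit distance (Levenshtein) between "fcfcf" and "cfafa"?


Computing edit distance: "fcfcf" -> "cfafa"
DP table:
           c    f    a    f    a
      0    1    2    3    4    5
  f   1    1    1    2    3    4
  c   2    1    2    2    3    4
  f   3    2    1    2    2    3
  c   4    3    2    2    3    3
  f   5    4    3    3    2    3
Edit distance = dp[5][5] = 3

3


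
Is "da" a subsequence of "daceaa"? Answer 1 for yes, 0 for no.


Check if "da" is a subsequence of "daceaa"
Greedy scan:
  Position 0 ('d'): matches sub[0] = 'd'
  Position 1 ('a'): matches sub[1] = 'a'
  Position 2 ('c'): no match needed
  Position 3 ('e'): no match needed
  Position 4 ('a'): no match needed
  Position 5 ('a'): no match needed
All 2 characters matched => is a subsequence

1


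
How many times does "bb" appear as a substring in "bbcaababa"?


Searching for "bb" in "bbcaababa"
Scanning each position:
  Position 0: "bb" => MATCH
  Position 1: "bc" => no
  Position 2: "ca" => no
  Position 3: "aa" => no
  Position 4: "ab" => no
  Position 5: "ba" => no
  Position 6: "ab" => no
  Position 7: "ba" => no
Total occurrences: 1

1


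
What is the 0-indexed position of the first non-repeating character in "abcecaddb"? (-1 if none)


Input: abcecaddb
Character frequencies:
  'a': 2
  'b': 2
  'c': 2
  'd': 2
  'e': 1
Scanning left to right for freq == 1:
  Position 0 ('a'): freq=2, skip
  Position 1 ('b'): freq=2, skip
  Position 2 ('c'): freq=2, skip
  Position 3 ('e'): unique! => answer = 3

3


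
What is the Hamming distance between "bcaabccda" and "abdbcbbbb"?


Comparing "bcaabccda" and "abdbcbbbb" position by position:
  Position 0: 'b' vs 'a' => differ
  Position 1: 'c' vs 'b' => differ
  Position 2: 'a' vs 'd' => differ
  Position 3: 'a' vs 'b' => differ
  Position 4: 'b' vs 'c' => differ
  Position 5: 'c' vs 'b' => differ
  Position 6: 'c' vs 'b' => differ
  Position 7: 'd' vs 'b' => differ
  Position 8: 'a' vs 'b' => differ
Total differences (Hamming distance): 9

9


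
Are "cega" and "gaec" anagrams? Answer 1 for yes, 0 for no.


Strings: "cega", "gaec"
Sorted first:  aceg
Sorted second: aceg
Sorted forms match => anagrams

1


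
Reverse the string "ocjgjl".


Input: ocjgjl
Reading characters right to left:
  Position 5: 'l'
  Position 4: 'j'
  Position 3: 'g'
  Position 2: 'j'
  Position 1: 'c'
  Position 0: 'o'
Reversed: ljgjco

ljgjco


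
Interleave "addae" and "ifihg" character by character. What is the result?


Interleaving "addae" and "ifihg":
  Position 0: 'a' from first, 'i' from second => "ai"
  Position 1: 'd' from first, 'f' from second => "df"
  Position 2: 'd' from first, 'i' from second => "di"
  Position 3: 'a' from first, 'h' from second => "ah"
  Position 4: 'e' from first, 'g' from second => "eg"
Result: aidfdiaheg

aidfdiaheg


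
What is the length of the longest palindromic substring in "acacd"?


Input: "acacd"
Checking substrings for palindromes:
  [0:3] "aca" (len 3) => palindrome
  [1:4] "cac" (len 3) => palindrome
Longest palindromic substring: "aca" with length 3

3


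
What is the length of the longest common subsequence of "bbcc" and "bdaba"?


LCS of "bbcc" and "bdaba"
DP table:
           b    d    a    b    a
      0    0    0    0    0    0
  b   0    1    1    1    1    1
  b   0    1    1    1    2    2
  c   0    1    1    1    2    2
  c   0    1    1    1    2    2
LCS length = dp[4][5] = 2

2


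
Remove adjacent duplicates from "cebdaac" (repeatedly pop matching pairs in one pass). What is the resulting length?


Input: cebdaac
Stack-based adjacent duplicate removal:
  Read 'c': push. Stack: c
  Read 'e': push. Stack: ce
  Read 'b': push. Stack: ceb
  Read 'd': push. Stack: cebd
  Read 'a': push. Stack: cebda
  Read 'a': matches stack top 'a' => pop. Stack: cebd
  Read 'c': push. Stack: cebdc
Final stack: "cebdc" (length 5)

5


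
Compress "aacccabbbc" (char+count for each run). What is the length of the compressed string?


Input: aacccabbbc
Runs:
  'a' x 2 => "a2"
  'c' x 3 => "c3"
  'a' x 1 => "a1"
  'b' x 3 => "b3"
  'c' x 1 => "c1"
Compressed: "a2c3a1b3c1"
Compressed length: 10

10


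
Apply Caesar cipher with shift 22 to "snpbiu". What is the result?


Caesar cipher: shift "snpbiu" by 22
  's' (pos 18) + 22 = pos 14 = 'o'
  'n' (pos 13) + 22 = pos 9 = 'j'
  'p' (pos 15) + 22 = pos 11 = 'l'
  'b' (pos 1) + 22 = pos 23 = 'x'
  'i' (pos 8) + 22 = pos 4 = 'e'
  'u' (pos 20) + 22 = pos 16 = 'q'
Result: ojlxeq

ojlxeq


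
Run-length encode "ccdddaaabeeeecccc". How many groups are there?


Input: ccdddaaabeeeecccc
Scanning for consecutive runs:
  Group 1: 'c' x 2 (positions 0-1)
  Group 2: 'd' x 3 (positions 2-4)
  Group 3: 'a' x 3 (positions 5-7)
  Group 4: 'b' x 1 (positions 8-8)
  Group 5: 'e' x 4 (positions 9-12)
  Group 6: 'c' x 4 (positions 13-16)
Total groups: 6

6


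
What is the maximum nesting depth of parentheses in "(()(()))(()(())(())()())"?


Input: "(()(()))(()(())(())()())"
Tracking depth:
  Position 0 '(': depth becomes 1
  Position 1 '(': depth becomes 2
  Position 2 ')': depth becomes 1
  Position 3 '(': depth becomes 2
  Position 4 '(': depth becomes 3
  Position 5 ')': depth becomes 2
  Position 6 ')': depth becomes 1
  Position 7 ')': depth becomes 0
  Position 8 '(': depth becomes 1
  Position 9 '(': depth becomes 2
  Position 10 ')': depth becomes 1
  Position 11 '(': depth becomes 2
  Position 12 '(': depth becomes 3
  Position 13 ')': depth becomes 2
  Position 14 ')': depth becomes 1
  Position 15 '(': depth becomes 2
  Position 16 '(': depth becomes 3
  Position 17 ')': depth becomes 2
  Position 18 ')': depth becomes 1
  Position 19 '(': depth becomes 2
  Position 20 ')': depth becomes 1
  Position 21 '(': depth becomes 2
  Position 22 ')': depth becomes 1
  Position 23 ')': depth becomes 0
Maximum depth reached: 3

3


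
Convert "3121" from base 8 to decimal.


Input: "3121" in base 8
Positional expansion:
  Digit '3' (value 3) x 8^3 = 1536
  Digit '1' (value 1) x 8^2 = 64
  Digit '2' (value 2) x 8^1 = 16
  Digit '1' (value 1) x 8^0 = 1
Sum = 1617

1617


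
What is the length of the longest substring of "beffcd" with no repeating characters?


Input: "beffcd"
Sliding window (track last position of each char):
  Position 0 ('b'): window [0,0] length 1 -- new best
  Position 1 ('e'): window [0,1] length 2 -- new best
  Position 2 ('f'): window [0,2] length 3 -- new best
  Position 3 ('f'): repeat (last at 2), move window start to 3
  Position 3 ('f'): window [3,3] length 1
  Position 4 ('c'): window [3,4] length 2
  Position 5 ('d'): window [3,5] length 3
Longest substring with no repeats: "bef" with length 3

3


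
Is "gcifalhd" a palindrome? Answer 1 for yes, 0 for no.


Input: gcifalhd
Reversed: dhlaficg
  Compare pos 0 ('g') with pos 7 ('d'): MISMATCH
  Compare pos 1 ('c') with pos 6 ('h'): MISMATCH
  Compare pos 2 ('i') with pos 5 ('l'): MISMATCH
  Compare pos 3 ('f') with pos 4 ('a'): MISMATCH
Result: not a palindrome

0
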